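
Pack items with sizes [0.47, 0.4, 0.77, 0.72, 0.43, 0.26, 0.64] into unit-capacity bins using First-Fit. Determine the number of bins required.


Place items sequentially using First-Fit:
  Item 0.47 -> new Bin 1
  Item 0.4 -> Bin 1 (now 0.87)
  Item 0.77 -> new Bin 2
  Item 0.72 -> new Bin 3
  Item 0.43 -> new Bin 4
  Item 0.26 -> Bin 3 (now 0.98)
  Item 0.64 -> new Bin 5
Total bins used = 5

5


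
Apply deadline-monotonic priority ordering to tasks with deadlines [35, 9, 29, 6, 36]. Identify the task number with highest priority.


Sort tasks by relative deadline (ascending):
  Task 4: deadline = 6
  Task 2: deadline = 9
  Task 3: deadline = 29
  Task 1: deadline = 35
  Task 5: deadline = 36
Priority order (highest first): [4, 2, 3, 1, 5]
Highest priority task = 4

4


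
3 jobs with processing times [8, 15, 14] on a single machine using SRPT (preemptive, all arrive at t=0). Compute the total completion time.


Since all jobs arrive at t=0, SRPT equals SPT ordering.
SPT order: [8, 14, 15]
Completion times:
  Job 1: p=8, C=8
  Job 2: p=14, C=22
  Job 3: p=15, C=37
Total completion time = 8 + 22 + 37 = 67

67


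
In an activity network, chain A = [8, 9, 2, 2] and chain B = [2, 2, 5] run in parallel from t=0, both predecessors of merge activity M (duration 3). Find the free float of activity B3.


ES(B3) = sum of predecessors on chain B = 4
EF(B3) = ES + duration = 4 + 5 = 9
Successor of B3 is M. ES(M) = max(sum(A), sum(B)) = max(21, 9) = 21
Free float = ES(successor) - EF(current) = 21 - 9 = 12

12


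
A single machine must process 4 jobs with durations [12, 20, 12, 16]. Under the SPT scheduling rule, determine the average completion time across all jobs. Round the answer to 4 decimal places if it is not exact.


Sort jobs by processing time (SPT order): [12, 12, 16, 20]
Compute completion times sequentially:
  Job 1: processing = 12, completes at 12
  Job 2: processing = 12, completes at 24
  Job 3: processing = 16, completes at 40
  Job 4: processing = 20, completes at 60
Sum of completion times = 136
Average completion time = 136/4 = 34.0

34.0


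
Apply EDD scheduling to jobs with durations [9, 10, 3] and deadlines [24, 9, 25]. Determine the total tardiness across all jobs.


Sort by due date (EDD order): [(10, 9), (9, 24), (3, 25)]
Compute completion times and tardiness:
  Job 1: p=10, d=9, C=10, tardiness=max(0,10-9)=1
  Job 2: p=9, d=24, C=19, tardiness=max(0,19-24)=0
  Job 3: p=3, d=25, C=22, tardiness=max(0,22-25)=0
Total tardiness = 1

1


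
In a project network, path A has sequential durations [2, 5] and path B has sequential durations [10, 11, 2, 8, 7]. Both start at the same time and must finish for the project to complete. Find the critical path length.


Path A total = 2 + 5 = 7
Path B total = 10 + 11 + 2 + 8 + 7 = 38
Critical path = longest path = max(7, 38) = 38

38


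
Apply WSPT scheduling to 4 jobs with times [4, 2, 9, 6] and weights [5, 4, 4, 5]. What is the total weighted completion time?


Compute p/w ratios and sort ascending (WSPT): [(2, 4), (4, 5), (6, 5), (9, 4)]
Compute weighted completion times:
  Job (p=2,w=4): C=2, w*C=4*2=8
  Job (p=4,w=5): C=6, w*C=5*6=30
  Job (p=6,w=5): C=12, w*C=5*12=60
  Job (p=9,w=4): C=21, w*C=4*21=84
Total weighted completion time = 182

182


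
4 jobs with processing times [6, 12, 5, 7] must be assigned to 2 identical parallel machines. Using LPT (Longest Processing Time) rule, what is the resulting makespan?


Sort jobs in decreasing order (LPT): [12, 7, 6, 5]
Assign each job to the least loaded machine:
  Machine 1: jobs [12, 5], load = 17
  Machine 2: jobs [7, 6], load = 13
Makespan = max load = 17

17


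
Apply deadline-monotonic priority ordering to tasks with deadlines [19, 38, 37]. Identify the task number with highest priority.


Sort tasks by relative deadline (ascending):
  Task 1: deadline = 19
  Task 3: deadline = 37
  Task 2: deadline = 38
Priority order (highest first): [1, 3, 2]
Highest priority task = 1

1


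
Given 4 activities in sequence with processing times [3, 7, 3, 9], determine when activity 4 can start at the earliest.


Activity 4 starts after activities 1 through 3 complete.
Predecessor durations: [3, 7, 3]
ES = 3 + 7 + 3 = 13

13


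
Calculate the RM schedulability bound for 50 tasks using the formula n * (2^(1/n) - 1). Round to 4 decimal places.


Compute 2^(1/50) = 1.0139594798
Subtract 1: 1.0139594798 - 1 = 0.0139594798
Multiply by n: 50 * 0.0139594798 = 0.6979739900
Round to 4 dp: 0.6980

0.6980


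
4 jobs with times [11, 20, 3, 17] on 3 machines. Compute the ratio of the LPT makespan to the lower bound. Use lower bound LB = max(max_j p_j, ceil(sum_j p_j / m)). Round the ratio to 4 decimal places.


LPT order: [20, 17, 11, 3]
Machine loads after assignment: [20, 17, 14]
LPT makespan = 20
Lower bound = max(max_job, ceil(total/3)) = max(20, 17) = 20
Ratio = 20 / 20 = 1.0

1.0


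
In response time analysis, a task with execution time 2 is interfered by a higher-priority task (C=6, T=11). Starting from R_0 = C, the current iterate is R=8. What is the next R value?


R_next = C + ceil(R_prev / T_hp) * C_hp
ceil(8 / 11) = ceil(0.7273) = 1
Interference = 1 * 6 = 6
R_next = 2 + 6 = 8
R_next = R_prev, so the iteration has converged (response time = 8).

8


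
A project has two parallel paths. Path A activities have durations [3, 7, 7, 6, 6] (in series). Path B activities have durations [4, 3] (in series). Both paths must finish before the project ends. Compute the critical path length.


Path A total = 3 + 7 + 7 + 6 + 6 = 29
Path B total = 4 + 3 = 7
Critical path = longest path = max(29, 7) = 29

29


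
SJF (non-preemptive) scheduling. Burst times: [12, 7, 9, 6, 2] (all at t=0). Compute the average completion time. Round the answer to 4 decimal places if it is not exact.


SJF order (ascending): [2, 6, 7, 9, 12]
Completion times:
  Job 1: burst=2, C=2
  Job 2: burst=6, C=8
  Job 3: burst=7, C=15
  Job 4: burst=9, C=24
  Job 5: burst=12, C=36
Average completion = 85/5 = 17.0

17.0


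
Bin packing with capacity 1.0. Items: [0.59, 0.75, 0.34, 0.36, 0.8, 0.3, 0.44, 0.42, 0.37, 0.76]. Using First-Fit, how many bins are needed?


Place items sequentially using First-Fit:
  Item 0.59 -> new Bin 1
  Item 0.75 -> new Bin 2
  Item 0.34 -> Bin 1 (now 0.93)
  Item 0.36 -> new Bin 3
  Item 0.8 -> new Bin 4
  Item 0.3 -> Bin 3 (now 0.66)
  Item 0.44 -> new Bin 5
  Item 0.42 -> Bin 5 (now 0.86)
  Item 0.37 -> new Bin 6
  Item 0.76 -> new Bin 7
Total bins used = 7

7


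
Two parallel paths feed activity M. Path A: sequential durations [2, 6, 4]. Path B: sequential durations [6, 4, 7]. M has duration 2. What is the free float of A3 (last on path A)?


ES(A3) = sum of predecessors on chain A = 8
EF(A3) = ES + duration = 8 + 4 = 12
Successor of A3 is M. ES(M) = max(sum(A), sum(B)) = max(12, 17) = 17
Free float = ES(successor) - EF(current) = 17 - 12 = 5

5


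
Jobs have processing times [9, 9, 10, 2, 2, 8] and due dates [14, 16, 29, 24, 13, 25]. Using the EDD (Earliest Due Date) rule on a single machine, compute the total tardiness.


Sort by due date (EDD order): [(2, 13), (9, 14), (9, 16), (2, 24), (8, 25), (10, 29)]
Compute completion times and tardiness:
  Job 1: p=2, d=13, C=2, tardiness=max(0,2-13)=0
  Job 2: p=9, d=14, C=11, tardiness=max(0,11-14)=0
  Job 3: p=9, d=16, C=20, tardiness=max(0,20-16)=4
  Job 4: p=2, d=24, C=22, tardiness=max(0,22-24)=0
  Job 5: p=8, d=25, C=30, tardiness=max(0,30-25)=5
  Job 6: p=10, d=29, C=40, tardiness=max(0,40-29)=11
Total tardiness = 20

20


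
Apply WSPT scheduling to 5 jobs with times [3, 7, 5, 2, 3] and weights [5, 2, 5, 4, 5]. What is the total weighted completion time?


Compute p/w ratios and sort ascending (WSPT): [(2, 4), (3, 5), (3, 5), (5, 5), (7, 2)]
Compute weighted completion times:
  Job (p=2,w=4): C=2, w*C=4*2=8
  Job (p=3,w=5): C=5, w*C=5*5=25
  Job (p=3,w=5): C=8, w*C=5*8=40
  Job (p=5,w=5): C=13, w*C=5*13=65
  Job (p=7,w=2): C=20, w*C=2*20=40
Total weighted completion time = 178

178


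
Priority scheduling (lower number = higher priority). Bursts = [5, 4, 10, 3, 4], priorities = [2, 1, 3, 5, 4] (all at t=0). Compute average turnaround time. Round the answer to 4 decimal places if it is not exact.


Sort by priority (ascending = highest first):
Order: [(1, 4), (2, 5), (3, 10), (4, 4), (5, 3)]
Completion times:
  Priority 1, burst=4, C=4
  Priority 2, burst=5, C=9
  Priority 3, burst=10, C=19
  Priority 4, burst=4, C=23
  Priority 5, burst=3, C=26
Average turnaround = 81/5 = 16.2

16.2


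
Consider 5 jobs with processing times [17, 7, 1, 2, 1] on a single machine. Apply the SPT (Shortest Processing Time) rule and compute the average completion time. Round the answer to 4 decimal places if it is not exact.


Sort jobs by processing time (SPT order): [1, 1, 2, 7, 17]
Compute completion times sequentially:
  Job 1: processing = 1, completes at 1
  Job 2: processing = 1, completes at 2
  Job 3: processing = 2, completes at 4
  Job 4: processing = 7, completes at 11
  Job 5: processing = 17, completes at 28
Sum of completion times = 46
Average completion time = 46/5 = 9.2

9.2


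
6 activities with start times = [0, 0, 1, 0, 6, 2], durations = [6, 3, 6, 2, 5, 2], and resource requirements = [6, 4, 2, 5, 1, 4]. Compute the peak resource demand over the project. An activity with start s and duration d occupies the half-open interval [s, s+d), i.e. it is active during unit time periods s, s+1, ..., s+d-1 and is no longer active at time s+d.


Each activity i is active on [start_i, start_i + duration_i).
Compute total resource usage per time slot:
  t=0: active resources = [6, 4, 5], total = 15
  t=1: active resources = [6, 4, 2, 5], total = 17
  t=2: active resources = [6, 4, 2, 4], total = 16
  t=3: active resources = [6, 2, 4], total = 12
  t=4: active resources = [6, 2], total = 8
  t=5: active resources = [6, 2], total = 8
  t=6: active resources = [2, 1], total = 3
  t=7: active resources = [1], total = 1
  t=8: active resources = [1], total = 1
  t=9: active resources = [1], total = 1
  t=10: active resources = [1], total = 1
Peak resource demand = 17

17


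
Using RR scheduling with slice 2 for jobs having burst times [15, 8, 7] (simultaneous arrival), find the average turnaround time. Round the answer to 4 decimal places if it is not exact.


Time quantum = 2
Execution trace:
  J1 runs 2 units, time = 2
  J2 runs 2 units, time = 4
  J3 runs 2 units, time = 6
  J1 runs 2 units, time = 8
  J2 runs 2 units, time = 10
  J3 runs 2 units, time = 12
  J1 runs 2 units, time = 14
  J2 runs 2 units, time = 16
  J3 runs 2 units, time = 18
  J1 runs 2 units, time = 20
  J2 runs 2 units, time = 22
  J3 runs 1 units, time = 23
  J1 runs 2 units, time = 25
  J1 runs 2 units, time = 27
  J1 runs 2 units, time = 29
  J1 runs 1 units, time = 30
Finish times: [30, 22, 23]
Average turnaround = 75/3 = 25.0

25.0


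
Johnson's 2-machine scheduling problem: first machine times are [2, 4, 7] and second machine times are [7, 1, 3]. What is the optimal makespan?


Apply Johnson's rule:
  Group 1 (a <= b): [(1, 2, 7)]
  Group 2 (a > b): [(3, 7, 3), (2, 4, 1)]
Optimal job order: [1, 3, 2]
Schedule:
  Job 1: M1 done at 2, M2 done at 9
  Job 3: M1 done at 9, M2 done at 12
  Job 2: M1 done at 13, M2 done at 14
Makespan = 14

14


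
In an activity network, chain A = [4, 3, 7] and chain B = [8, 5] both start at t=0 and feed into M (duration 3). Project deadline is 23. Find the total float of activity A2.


Forward pass: ES(A2) = sum of predecessors on chain A = 4
EF = ES + duration = 4 + 3 = 7
Backward pass: LF(M) = deadline = 23; LS(M) = 23 - 3 = 20
LF(A2) = LS(M) - sum(successors on chain A) = 20 - 7 = 13
LS = LF - duration = 13 - 3 = 10
Total float = LS - ES = 10 - 4 = 6

6


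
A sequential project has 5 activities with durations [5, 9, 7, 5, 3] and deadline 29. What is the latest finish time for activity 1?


LF(activity 1) = deadline - sum of successor durations
Successors: activities 2 through 5 with durations [9, 7, 5, 3]
Sum of successor durations = 24
LF = 29 - 24 = 5

5


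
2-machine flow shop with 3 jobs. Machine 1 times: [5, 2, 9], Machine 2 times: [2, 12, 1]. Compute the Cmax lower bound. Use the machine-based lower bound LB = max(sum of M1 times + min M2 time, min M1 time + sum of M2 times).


LB1 = sum(M1 times) + min(M2 times) = 16 + 1 = 17
LB2 = min(M1 times) + sum(M2 times) = 2 + 15 = 17
Lower bound = max(LB1, LB2) = max(17, 17) = 17

17


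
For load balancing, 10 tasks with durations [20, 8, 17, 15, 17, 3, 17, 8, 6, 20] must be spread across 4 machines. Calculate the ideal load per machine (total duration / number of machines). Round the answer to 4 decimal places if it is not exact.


Total processing time = 20 + 8 + 17 + 15 + 17 + 3 + 17 + 8 + 6 + 20 = 131
Number of machines = 4
Ideal balanced load = 131 / 4 = 32.75

32.75


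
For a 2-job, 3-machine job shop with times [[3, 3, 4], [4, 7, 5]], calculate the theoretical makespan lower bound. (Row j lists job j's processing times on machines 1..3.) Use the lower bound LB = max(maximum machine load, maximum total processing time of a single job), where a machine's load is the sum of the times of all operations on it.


Machine loads:
  Machine 1: 3 + 4 = 7
  Machine 2: 3 + 7 = 10
  Machine 3: 4 + 5 = 9
Max machine load = 10
Job totals:
  Job 1: 10
  Job 2: 16
Max job total = 16
Lower bound = max(10, 16) = 16

16


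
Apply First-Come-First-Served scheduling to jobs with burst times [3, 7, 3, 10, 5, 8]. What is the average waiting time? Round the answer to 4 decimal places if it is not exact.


FCFS order (as given): [3, 7, 3, 10, 5, 8]
Waiting times:
  Job 1: wait = 0
  Job 2: wait = 3
  Job 3: wait = 10
  Job 4: wait = 13
  Job 5: wait = 23
  Job 6: wait = 28
Sum of waiting times = 77
Average waiting time = 77/6 = 12.8333

12.8333


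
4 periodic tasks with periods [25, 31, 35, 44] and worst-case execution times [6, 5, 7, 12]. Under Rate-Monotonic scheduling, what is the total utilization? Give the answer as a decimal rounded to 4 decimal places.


Compute individual utilizations (exact fractions):
  Task 1: C/T = 6/25 (approx. 0.24)
  Task 2: C/T = 5/31 (approx. 0.1613)
  Task 3: C/T = 7/35 = 1/5 (approx. 0.2)
  Task 4: C/T = 12/44 = 3/11 (approx. 0.2727)
Total utilization U = 6/25 + 5/31 + 1/5 + 3/11 = 7451/8525
Rounded to 4 decimal places: U = 0.8740
RM (Liu & Layland) bound for 4 tasks = 0.756828; compare with U = 7451/8525 (approx. 0.874018)
bound < U <= 1, so the RM sufficient condition is not met (inconclusive; an exact test such as response-time analysis is needed).

0.8740


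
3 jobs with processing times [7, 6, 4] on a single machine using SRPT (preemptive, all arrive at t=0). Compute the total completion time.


Since all jobs arrive at t=0, SRPT equals SPT ordering.
SPT order: [4, 6, 7]
Completion times:
  Job 1: p=4, C=4
  Job 2: p=6, C=10
  Job 3: p=7, C=17
Total completion time = 4 + 10 + 17 = 31

31


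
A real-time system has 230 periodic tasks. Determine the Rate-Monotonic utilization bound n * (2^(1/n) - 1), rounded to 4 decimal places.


Compute 2^(1/230) = 1.0030182291
Subtract 1: 1.0030182291 - 1 = 0.0030182291
Multiply by n: 230 * 0.0030182291 = 0.6941926930
Round to 4 dp: 0.6942

0.6942


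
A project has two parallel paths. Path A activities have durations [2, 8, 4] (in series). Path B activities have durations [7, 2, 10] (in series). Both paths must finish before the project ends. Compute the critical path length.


Path A total = 2 + 8 + 4 = 14
Path B total = 7 + 2 + 10 = 19
Critical path = longest path = max(14, 19) = 19

19


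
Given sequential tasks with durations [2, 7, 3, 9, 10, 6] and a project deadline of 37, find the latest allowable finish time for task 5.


LF(activity 5) = deadline - sum of successor durations
Successors: activities 6 through 6 with durations [6]
Sum of successor durations = 6
LF = 37 - 6 = 31

31


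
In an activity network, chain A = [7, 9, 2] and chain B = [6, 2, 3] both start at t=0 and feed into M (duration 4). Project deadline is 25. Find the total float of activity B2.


Forward pass: ES(B2) = sum of predecessors on chain B = 6
EF = ES + duration = 6 + 2 = 8
Backward pass: LF(M) = deadline = 25; LS(M) = 25 - 4 = 21
LF(B2) = LS(M) - sum(successors on chain B) = 21 - 3 = 18
LS = LF - duration = 18 - 2 = 16
Total float = LS - ES = 16 - 6 = 10

10


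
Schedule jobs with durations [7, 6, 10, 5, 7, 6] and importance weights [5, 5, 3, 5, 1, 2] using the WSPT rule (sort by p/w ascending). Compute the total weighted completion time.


Compute p/w ratios and sort ascending (WSPT): [(5, 5), (6, 5), (7, 5), (6, 2), (10, 3), (7, 1)]
Compute weighted completion times:
  Job (p=5,w=5): C=5, w*C=5*5=25
  Job (p=6,w=5): C=11, w*C=5*11=55
  Job (p=7,w=5): C=18, w*C=5*18=90
  Job (p=6,w=2): C=24, w*C=2*24=48
  Job (p=10,w=3): C=34, w*C=3*34=102
  Job (p=7,w=1): C=41, w*C=1*41=41
Total weighted completion time = 361

361


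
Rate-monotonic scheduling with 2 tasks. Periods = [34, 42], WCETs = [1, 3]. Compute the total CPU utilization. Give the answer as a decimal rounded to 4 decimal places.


Compute individual utilizations (exact fractions):
  Task 1: C/T = 1/34 (approx. 0.0294)
  Task 2: C/T = 3/42 = 1/14 (approx. 0.0714)
Total utilization U = 1/34 + 1/14 = 12/119
Rounded to 4 decimal places: U = 0.1008
RM (Liu & Layland) bound for 2 tasks = 0.828427; compare with U = 12/119 (approx. 0.100840)
U <= bound, so schedulable by RM sufficient condition.

0.1008


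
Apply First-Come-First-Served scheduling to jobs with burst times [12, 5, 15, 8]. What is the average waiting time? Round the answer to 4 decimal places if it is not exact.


FCFS order (as given): [12, 5, 15, 8]
Waiting times:
  Job 1: wait = 0
  Job 2: wait = 12
  Job 3: wait = 17
  Job 4: wait = 32
Sum of waiting times = 61
Average waiting time = 61/4 = 15.25

15.25


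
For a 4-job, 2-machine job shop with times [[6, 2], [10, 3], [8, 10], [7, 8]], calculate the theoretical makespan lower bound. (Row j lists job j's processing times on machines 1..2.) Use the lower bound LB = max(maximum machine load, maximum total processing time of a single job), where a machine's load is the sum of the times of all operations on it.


Machine loads:
  Machine 1: 6 + 10 + 8 + 7 = 31
  Machine 2: 2 + 3 + 10 + 8 = 23
Max machine load = 31
Job totals:
  Job 1: 8
  Job 2: 13
  Job 3: 18
  Job 4: 15
Max job total = 18
Lower bound = max(31, 18) = 31

31


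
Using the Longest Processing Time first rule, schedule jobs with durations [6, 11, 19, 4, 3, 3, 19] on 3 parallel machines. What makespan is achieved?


Sort jobs in decreasing order (LPT): [19, 19, 11, 6, 4, 3, 3]
Assign each job to the least loaded machine:
  Machine 1: jobs [19, 3], load = 22
  Machine 2: jobs [19, 3], load = 22
  Machine 3: jobs [11, 6, 4], load = 21
Makespan = max load = 22

22


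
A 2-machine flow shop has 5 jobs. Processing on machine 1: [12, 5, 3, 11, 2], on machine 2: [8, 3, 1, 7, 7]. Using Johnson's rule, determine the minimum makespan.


Apply Johnson's rule:
  Group 1 (a <= b): [(5, 2, 7)]
  Group 2 (a > b): [(1, 12, 8), (4, 11, 7), (2, 5, 3), (3, 3, 1)]
Optimal job order: [5, 1, 4, 2, 3]
Schedule:
  Job 5: M1 done at 2, M2 done at 9
  Job 1: M1 done at 14, M2 done at 22
  Job 4: M1 done at 25, M2 done at 32
  Job 2: M1 done at 30, M2 done at 35
  Job 3: M1 done at 33, M2 done at 36
Makespan = 36

36


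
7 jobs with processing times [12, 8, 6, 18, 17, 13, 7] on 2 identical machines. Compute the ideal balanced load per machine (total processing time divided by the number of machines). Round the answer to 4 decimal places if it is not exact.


Total processing time = 12 + 8 + 6 + 18 + 17 + 13 + 7 = 81
Number of machines = 2
Ideal balanced load = 81 / 2 = 40.5

40.5


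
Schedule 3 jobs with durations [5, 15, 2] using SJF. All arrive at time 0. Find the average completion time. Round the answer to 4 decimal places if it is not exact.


SJF order (ascending): [2, 5, 15]
Completion times:
  Job 1: burst=2, C=2
  Job 2: burst=5, C=7
  Job 3: burst=15, C=22
Average completion = 31/3 = 10.3333

10.3333


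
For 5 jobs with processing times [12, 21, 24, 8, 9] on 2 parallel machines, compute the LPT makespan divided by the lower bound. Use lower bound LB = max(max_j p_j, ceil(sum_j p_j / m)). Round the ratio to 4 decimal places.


LPT order: [24, 21, 12, 9, 8]
Machine loads after assignment: [41, 33]
LPT makespan = 41
Lower bound = max(max_job, ceil(total/2)) = max(24, 37) = 37
Ratio = 41 / 37 = 1.1081

1.1081


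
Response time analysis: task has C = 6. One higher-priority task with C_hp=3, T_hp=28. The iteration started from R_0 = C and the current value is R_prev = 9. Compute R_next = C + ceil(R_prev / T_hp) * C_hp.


R_next = C + ceil(R_prev / T_hp) * C_hp
ceil(9 / 28) = ceil(0.3214) = 1
Interference = 1 * 3 = 3
R_next = 6 + 3 = 9
R_next = R_prev, so the iteration has converged (response time = 9).

9


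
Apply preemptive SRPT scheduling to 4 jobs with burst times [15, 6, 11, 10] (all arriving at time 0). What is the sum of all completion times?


Since all jobs arrive at t=0, SRPT equals SPT ordering.
SPT order: [6, 10, 11, 15]
Completion times:
  Job 1: p=6, C=6
  Job 2: p=10, C=16
  Job 3: p=11, C=27
  Job 4: p=15, C=42
Total completion time = 6 + 16 + 27 + 42 = 91

91


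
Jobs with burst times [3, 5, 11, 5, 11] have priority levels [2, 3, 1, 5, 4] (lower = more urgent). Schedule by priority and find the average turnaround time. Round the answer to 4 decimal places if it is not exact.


Sort by priority (ascending = highest first):
Order: [(1, 11), (2, 3), (3, 5), (4, 11), (5, 5)]
Completion times:
  Priority 1, burst=11, C=11
  Priority 2, burst=3, C=14
  Priority 3, burst=5, C=19
  Priority 4, burst=11, C=30
  Priority 5, burst=5, C=35
Average turnaround = 109/5 = 21.8

21.8


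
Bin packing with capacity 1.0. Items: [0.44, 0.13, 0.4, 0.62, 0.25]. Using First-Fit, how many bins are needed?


Place items sequentially using First-Fit:
  Item 0.44 -> new Bin 1
  Item 0.13 -> Bin 1 (now 0.57)
  Item 0.4 -> Bin 1 (now 0.97)
  Item 0.62 -> new Bin 2
  Item 0.25 -> Bin 2 (now 0.87)
Total bins used = 2

2


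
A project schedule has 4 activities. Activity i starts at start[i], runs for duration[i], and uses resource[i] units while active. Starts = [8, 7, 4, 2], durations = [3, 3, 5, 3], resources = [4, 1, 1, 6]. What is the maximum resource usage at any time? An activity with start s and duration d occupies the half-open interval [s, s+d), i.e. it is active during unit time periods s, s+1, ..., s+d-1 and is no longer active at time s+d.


Each activity i is active on [start_i, start_i + duration_i).
Compute total resource usage per time slot:
  t=0: active resources = [], total = 0
  t=1: active resources = [], total = 0
  t=2: active resources = [6], total = 6
  t=3: active resources = [6], total = 6
  t=4: active resources = [1, 6], total = 7
  t=5: active resources = [1], total = 1
  t=6: active resources = [1], total = 1
  t=7: active resources = [1, 1], total = 2
  t=8: active resources = [4, 1, 1], total = 6
  t=9: active resources = [4, 1], total = 5
  t=10: active resources = [4], total = 4
Peak resource demand = 7

7


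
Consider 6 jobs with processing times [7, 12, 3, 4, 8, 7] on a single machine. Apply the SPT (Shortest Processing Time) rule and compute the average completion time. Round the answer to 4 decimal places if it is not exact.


Sort jobs by processing time (SPT order): [3, 4, 7, 7, 8, 12]
Compute completion times sequentially:
  Job 1: processing = 3, completes at 3
  Job 2: processing = 4, completes at 7
  Job 3: processing = 7, completes at 14
  Job 4: processing = 7, completes at 21
  Job 5: processing = 8, completes at 29
  Job 6: processing = 12, completes at 41
Sum of completion times = 115
Average completion time = 115/6 = 19.1667

19.1667


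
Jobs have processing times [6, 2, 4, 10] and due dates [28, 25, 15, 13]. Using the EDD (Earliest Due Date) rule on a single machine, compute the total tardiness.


Sort by due date (EDD order): [(10, 13), (4, 15), (2, 25), (6, 28)]
Compute completion times and tardiness:
  Job 1: p=10, d=13, C=10, tardiness=max(0,10-13)=0
  Job 2: p=4, d=15, C=14, tardiness=max(0,14-15)=0
  Job 3: p=2, d=25, C=16, tardiness=max(0,16-25)=0
  Job 4: p=6, d=28, C=22, tardiness=max(0,22-28)=0
Total tardiness = 0

0


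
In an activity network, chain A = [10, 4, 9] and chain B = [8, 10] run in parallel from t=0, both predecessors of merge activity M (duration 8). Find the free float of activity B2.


ES(B2) = sum of predecessors on chain B = 8
EF(B2) = ES + duration = 8 + 10 = 18
Successor of B2 is M. ES(M) = max(sum(A), sum(B)) = max(23, 18) = 23
Free float = ES(successor) - EF(current) = 23 - 18 = 5

5


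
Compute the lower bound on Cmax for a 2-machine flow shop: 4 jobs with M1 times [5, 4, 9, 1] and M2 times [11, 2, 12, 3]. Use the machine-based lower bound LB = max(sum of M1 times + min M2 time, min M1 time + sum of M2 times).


LB1 = sum(M1 times) + min(M2 times) = 19 + 2 = 21
LB2 = min(M1 times) + sum(M2 times) = 1 + 28 = 29
Lower bound = max(LB1, LB2) = max(21, 29) = 29

29


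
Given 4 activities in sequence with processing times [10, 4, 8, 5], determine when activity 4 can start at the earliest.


Activity 4 starts after activities 1 through 3 complete.
Predecessor durations: [10, 4, 8]
ES = 10 + 4 + 8 = 22

22


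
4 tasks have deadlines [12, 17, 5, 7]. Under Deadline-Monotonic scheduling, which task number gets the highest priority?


Sort tasks by relative deadline (ascending):
  Task 3: deadline = 5
  Task 4: deadline = 7
  Task 1: deadline = 12
  Task 2: deadline = 17
Priority order (highest first): [3, 4, 1, 2]
Highest priority task = 3

3


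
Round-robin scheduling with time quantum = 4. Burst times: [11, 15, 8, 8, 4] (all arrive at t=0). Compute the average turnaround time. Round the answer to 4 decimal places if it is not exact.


Time quantum = 4
Execution trace:
  J1 runs 4 units, time = 4
  J2 runs 4 units, time = 8
  J3 runs 4 units, time = 12
  J4 runs 4 units, time = 16
  J5 runs 4 units, time = 20
  J1 runs 4 units, time = 24
  J2 runs 4 units, time = 28
  J3 runs 4 units, time = 32
  J4 runs 4 units, time = 36
  J1 runs 3 units, time = 39
  J2 runs 4 units, time = 43
  J2 runs 3 units, time = 46
Finish times: [39, 46, 32, 36, 20]
Average turnaround = 173/5 = 34.6

34.6


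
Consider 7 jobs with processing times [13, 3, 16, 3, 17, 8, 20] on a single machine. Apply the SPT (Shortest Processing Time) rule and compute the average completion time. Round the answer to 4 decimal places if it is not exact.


Sort jobs by processing time (SPT order): [3, 3, 8, 13, 16, 17, 20]
Compute completion times sequentially:
  Job 1: processing = 3, completes at 3
  Job 2: processing = 3, completes at 6
  Job 3: processing = 8, completes at 14
  Job 4: processing = 13, completes at 27
  Job 5: processing = 16, completes at 43
  Job 6: processing = 17, completes at 60
  Job 7: processing = 20, completes at 80
Sum of completion times = 233
Average completion time = 233/7 = 33.2857

33.2857


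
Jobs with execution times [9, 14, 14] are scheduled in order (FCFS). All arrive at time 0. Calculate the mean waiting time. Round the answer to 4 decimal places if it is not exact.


FCFS order (as given): [9, 14, 14]
Waiting times:
  Job 1: wait = 0
  Job 2: wait = 9
  Job 3: wait = 23
Sum of waiting times = 32
Average waiting time = 32/3 = 10.6667

10.6667


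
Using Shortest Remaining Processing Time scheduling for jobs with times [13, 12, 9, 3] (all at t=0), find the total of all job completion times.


Since all jobs arrive at t=0, SRPT equals SPT ordering.
SPT order: [3, 9, 12, 13]
Completion times:
  Job 1: p=3, C=3
  Job 2: p=9, C=12
  Job 3: p=12, C=24
  Job 4: p=13, C=37
Total completion time = 3 + 12 + 24 + 37 = 76

76


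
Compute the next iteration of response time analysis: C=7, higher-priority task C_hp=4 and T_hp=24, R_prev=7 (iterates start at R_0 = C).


R_next = C + ceil(R_prev / T_hp) * C_hp
ceil(7 / 24) = ceil(0.2917) = 1
Interference = 1 * 4 = 4
R_next = 7 + 4 = 11

11


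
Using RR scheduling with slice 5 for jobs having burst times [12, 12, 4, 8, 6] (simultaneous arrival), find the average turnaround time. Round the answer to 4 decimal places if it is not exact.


Time quantum = 5
Execution trace:
  J1 runs 5 units, time = 5
  J2 runs 5 units, time = 10
  J3 runs 4 units, time = 14
  J4 runs 5 units, time = 19
  J5 runs 5 units, time = 24
  J1 runs 5 units, time = 29
  J2 runs 5 units, time = 34
  J4 runs 3 units, time = 37
  J5 runs 1 units, time = 38
  J1 runs 2 units, time = 40
  J2 runs 2 units, time = 42
Finish times: [40, 42, 14, 37, 38]
Average turnaround = 171/5 = 34.2

34.2


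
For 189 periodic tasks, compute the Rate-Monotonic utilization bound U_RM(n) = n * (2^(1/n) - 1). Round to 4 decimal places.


Compute 2^(1/189) = 1.0036741787
Subtract 1: 1.0036741787 - 1 = 0.0036741787
Multiply by n: 189 * 0.0036741787 = 0.6944197743
Round to 4 dp: 0.6944

0.6944


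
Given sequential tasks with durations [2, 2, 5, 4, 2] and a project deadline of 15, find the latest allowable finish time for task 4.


LF(activity 4) = deadline - sum of successor durations
Successors: activities 5 through 5 with durations [2]
Sum of successor durations = 2
LF = 15 - 2 = 13

13


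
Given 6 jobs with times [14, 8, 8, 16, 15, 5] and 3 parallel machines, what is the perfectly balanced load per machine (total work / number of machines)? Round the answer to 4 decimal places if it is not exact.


Total processing time = 14 + 8 + 8 + 16 + 15 + 5 = 66
Number of machines = 3
Ideal balanced load = 66 / 3 = 22.0

22.0


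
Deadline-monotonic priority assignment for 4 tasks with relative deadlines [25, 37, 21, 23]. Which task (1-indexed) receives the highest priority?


Sort tasks by relative deadline (ascending):
  Task 3: deadline = 21
  Task 4: deadline = 23
  Task 1: deadline = 25
  Task 2: deadline = 37
Priority order (highest first): [3, 4, 1, 2]
Highest priority task = 3

3


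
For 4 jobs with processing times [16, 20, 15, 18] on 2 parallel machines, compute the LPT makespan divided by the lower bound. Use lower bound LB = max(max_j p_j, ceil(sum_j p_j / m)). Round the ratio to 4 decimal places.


LPT order: [20, 18, 16, 15]
Machine loads after assignment: [35, 34]
LPT makespan = 35
Lower bound = max(max_job, ceil(total/2)) = max(20, 35) = 35
Ratio = 35 / 35 = 1.0

1.0


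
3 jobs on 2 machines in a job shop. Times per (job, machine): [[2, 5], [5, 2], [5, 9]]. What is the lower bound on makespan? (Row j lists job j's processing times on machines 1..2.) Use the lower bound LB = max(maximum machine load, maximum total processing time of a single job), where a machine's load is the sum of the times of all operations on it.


Machine loads:
  Machine 1: 2 + 5 + 5 = 12
  Machine 2: 5 + 2 + 9 = 16
Max machine load = 16
Job totals:
  Job 1: 7
  Job 2: 7
  Job 3: 14
Max job total = 14
Lower bound = max(16, 14) = 16

16


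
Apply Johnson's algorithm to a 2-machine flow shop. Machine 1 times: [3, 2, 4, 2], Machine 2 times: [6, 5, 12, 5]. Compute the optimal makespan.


Apply Johnson's rule:
  Group 1 (a <= b): [(2, 2, 5), (4, 2, 5), (1, 3, 6), (3, 4, 12)]
  Group 2 (a > b): []
Optimal job order: [2, 4, 1, 3]
Schedule:
  Job 2: M1 done at 2, M2 done at 7
  Job 4: M1 done at 4, M2 done at 12
  Job 1: M1 done at 7, M2 done at 18
  Job 3: M1 done at 11, M2 done at 30
Makespan = 30

30


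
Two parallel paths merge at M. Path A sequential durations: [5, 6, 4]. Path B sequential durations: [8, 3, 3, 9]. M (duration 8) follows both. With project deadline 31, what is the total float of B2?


Forward pass: ES(B2) = sum of predecessors on chain B = 8
EF = ES + duration = 8 + 3 = 11
Backward pass: LF(M) = deadline = 31; LS(M) = 31 - 8 = 23
LF(B2) = LS(M) - sum(successors on chain B) = 23 - 12 = 11
LS = LF - duration = 11 - 3 = 8
Total float = LS - ES = 8 - 8 = 0

0


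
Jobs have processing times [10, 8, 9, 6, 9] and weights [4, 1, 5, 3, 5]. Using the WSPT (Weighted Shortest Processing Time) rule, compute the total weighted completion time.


Compute p/w ratios and sort ascending (WSPT): [(9, 5), (9, 5), (6, 3), (10, 4), (8, 1)]
Compute weighted completion times:
  Job (p=9,w=5): C=9, w*C=5*9=45
  Job (p=9,w=5): C=18, w*C=5*18=90
  Job (p=6,w=3): C=24, w*C=3*24=72
  Job (p=10,w=4): C=34, w*C=4*34=136
  Job (p=8,w=1): C=42, w*C=1*42=42
Total weighted completion time = 385

385


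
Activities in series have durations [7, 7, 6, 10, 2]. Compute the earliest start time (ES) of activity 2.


Activity 2 starts after activities 1 through 1 complete.
Predecessor durations: [7]
ES = 7 = 7

7


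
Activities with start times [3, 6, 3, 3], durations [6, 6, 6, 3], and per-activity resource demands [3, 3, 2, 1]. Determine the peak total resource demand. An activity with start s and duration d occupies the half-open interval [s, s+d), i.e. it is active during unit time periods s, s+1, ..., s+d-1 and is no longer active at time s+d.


Each activity i is active on [start_i, start_i + duration_i).
Compute total resource usage per time slot:
  t=0: active resources = [], total = 0
  t=1: active resources = [], total = 0
  t=2: active resources = [], total = 0
  t=3: active resources = [3, 2, 1], total = 6
  t=4: active resources = [3, 2, 1], total = 6
  t=5: active resources = [3, 2, 1], total = 6
  t=6: active resources = [3, 3, 2], total = 8
  t=7: active resources = [3, 3, 2], total = 8
  t=8: active resources = [3, 3, 2], total = 8
  t=9: active resources = [3], total = 3
  t=10: active resources = [3], total = 3
  t=11: active resources = [3], total = 3
Peak resource demand = 8

8


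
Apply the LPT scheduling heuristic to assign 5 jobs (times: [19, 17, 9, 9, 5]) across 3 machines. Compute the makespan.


Sort jobs in decreasing order (LPT): [19, 17, 9, 9, 5]
Assign each job to the least loaded machine:
  Machine 1: jobs [19], load = 19
  Machine 2: jobs [17, 5], load = 22
  Machine 3: jobs [9, 9], load = 18
Makespan = max load = 22

22


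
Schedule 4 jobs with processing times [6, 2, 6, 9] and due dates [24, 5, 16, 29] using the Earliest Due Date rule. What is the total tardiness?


Sort by due date (EDD order): [(2, 5), (6, 16), (6, 24), (9, 29)]
Compute completion times and tardiness:
  Job 1: p=2, d=5, C=2, tardiness=max(0,2-5)=0
  Job 2: p=6, d=16, C=8, tardiness=max(0,8-16)=0
  Job 3: p=6, d=24, C=14, tardiness=max(0,14-24)=0
  Job 4: p=9, d=29, C=23, tardiness=max(0,23-29)=0
Total tardiness = 0

0


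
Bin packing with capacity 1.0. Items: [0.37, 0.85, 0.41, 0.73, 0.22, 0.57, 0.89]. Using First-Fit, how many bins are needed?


Place items sequentially using First-Fit:
  Item 0.37 -> new Bin 1
  Item 0.85 -> new Bin 2
  Item 0.41 -> Bin 1 (now 0.78)
  Item 0.73 -> new Bin 3
  Item 0.22 -> Bin 1 (now 1.0)
  Item 0.57 -> new Bin 4
  Item 0.89 -> new Bin 5
Total bins used = 5

5


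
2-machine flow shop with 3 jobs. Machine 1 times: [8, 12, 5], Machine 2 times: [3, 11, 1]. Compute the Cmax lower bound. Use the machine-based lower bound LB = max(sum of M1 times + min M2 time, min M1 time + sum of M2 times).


LB1 = sum(M1 times) + min(M2 times) = 25 + 1 = 26
LB2 = min(M1 times) + sum(M2 times) = 5 + 15 = 20
Lower bound = max(LB1, LB2) = max(26, 20) = 26

26


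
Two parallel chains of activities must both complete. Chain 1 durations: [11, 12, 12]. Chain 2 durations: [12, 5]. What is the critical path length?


Path A total = 11 + 12 + 12 = 35
Path B total = 12 + 5 = 17
Critical path = longest path = max(35, 17) = 35

35


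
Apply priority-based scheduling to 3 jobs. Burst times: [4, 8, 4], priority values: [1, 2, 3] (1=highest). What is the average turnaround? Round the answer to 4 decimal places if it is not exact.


Sort by priority (ascending = highest first):
Order: [(1, 4), (2, 8), (3, 4)]
Completion times:
  Priority 1, burst=4, C=4
  Priority 2, burst=8, C=12
  Priority 3, burst=4, C=16
Average turnaround = 32/3 = 10.6667

10.6667


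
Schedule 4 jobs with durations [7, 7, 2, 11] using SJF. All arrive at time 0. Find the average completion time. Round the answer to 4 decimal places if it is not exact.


SJF order (ascending): [2, 7, 7, 11]
Completion times:
  Job 1: burst=2, C=2
  Job 2: burst=7, C=9
  Job 3: burst=7, C=16
  Job 4: burst=11, C=27
Average completion = 54/4 = 13.5

13.5


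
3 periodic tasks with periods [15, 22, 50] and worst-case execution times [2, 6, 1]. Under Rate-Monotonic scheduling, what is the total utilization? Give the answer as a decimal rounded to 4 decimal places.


Compute individual utilizations (exact fractions):
  Task 1: C/T = 2/15 (approx. 0.1333)
  Task 2: C/T = 6/22 = 3/11 (approx. 0.2727)
  Task 3: C/T = 1/50 (approx. 0.02)
Total utilization U = 2/15 + 3/11 + 1/50 = 703/1650
Rounded to 4 decimal places: U = 0.4261
RM (Liu & Layland) bound for 3 tasks = 0.779763; compare with U = 703/1650 (approx. 0.426061)
U <= bound, so schedulable by RM sufficient condition.

0.4261


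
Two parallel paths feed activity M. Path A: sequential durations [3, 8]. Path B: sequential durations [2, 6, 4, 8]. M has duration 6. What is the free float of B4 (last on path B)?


ES(B4) = sum of predecessors on chain B = 12
EF(B4) = ES + duration = 12 + 8 = 20
Successor of B4 is M. ES(M) = max(sum(A), sum(B)) = max(11, 20) = 20
Free float = ES(successor) - EF(current) = 20 - 20 = 0

0


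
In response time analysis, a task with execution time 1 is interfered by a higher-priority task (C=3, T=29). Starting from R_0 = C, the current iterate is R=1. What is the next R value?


R_next = C + ceil(R_prev / T_hp) * C_hp
ceil(1 / 29) = ceil(0.0345) = 1
Interference = 1 * 3 = 3
R_next = 1 + 3 = 4

4


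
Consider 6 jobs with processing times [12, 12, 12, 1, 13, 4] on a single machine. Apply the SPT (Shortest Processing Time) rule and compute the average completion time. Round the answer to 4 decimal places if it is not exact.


Sort jobs by processing time (SPT order): [1, 4, 12, 12, 12, 13]
Compute completion times sequentially:
  Job 1: processing = 1, completes at 1
  Job 2: processing = 4, completes at 5
  Job 3: processing = 12, completes at 17
  Job 4: processing = 12, completes at 29
  Job 5: processing = 12, completes at 41
  Job 6: processing = 13, completes at 54
Sum of completion times = 147
Average completion time = 147/6 = 24.5

24.5


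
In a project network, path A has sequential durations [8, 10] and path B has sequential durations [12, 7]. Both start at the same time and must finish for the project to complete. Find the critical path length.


Path A total = 8 + 10 = 18
Path B total = 12 + 7 = 19
Critical path = longest path = max(18, 19) = 19

19


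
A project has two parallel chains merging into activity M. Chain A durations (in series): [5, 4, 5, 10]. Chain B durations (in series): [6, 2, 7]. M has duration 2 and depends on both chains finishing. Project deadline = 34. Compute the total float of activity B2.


Forward pass: ES(B2) = sum of predecessors on chain B = 6
EF = ES + duration = 6 + 2 = 8
Backward pass: LF(M) = deadline = 34; LS(M) = 34 - 2 = 32
LF(B2) = LS(M) - sum(successors on chain B) = 32 - 7 = 25
LS = LF - duration = 25 - 2 = 23
Total float = LS - ES = 23 - 6 = 17

17


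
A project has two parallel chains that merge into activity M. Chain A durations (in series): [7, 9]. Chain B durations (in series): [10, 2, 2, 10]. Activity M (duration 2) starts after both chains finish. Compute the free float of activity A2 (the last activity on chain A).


ES(A2) = sum of predecessors on chain A = 7
EF(A2) = ES + duration = 7 + 9 = 16
Successor of A2 is M. ES(M) = max(sum(A), sum(B)) = max(16, 24) = 24
Free float = ES(successor) - EF(current) = 24 - 16 = 8

8


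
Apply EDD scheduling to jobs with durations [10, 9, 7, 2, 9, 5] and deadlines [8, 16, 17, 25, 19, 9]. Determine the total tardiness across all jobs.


Sort by due date (EDD order): [(10, 8), (5, 9), (9, 16), (7, 17), (9, 19), (2, 25)]
Compute completion times and tardiness:
  Job 1: p=10, d=8, C=10, tardiness=max(0,10-8)=2
  Job 2: p=5, d=9, C=15, tardiness=max(0,15-9)=6
  Job 3: p=9, d=16, C=24, tardiness=max(0,24-16)=8
  Job 4: p=7, d=17, C=31, tardiness=max(0,31-17)=14
  Job 5: p=9, d=19, C=40, tardiness=max(0,40-19)=21
  Job 6: p=2, d=25, C=42, tardiness=max(0,42-25)=17
Total tardiness = 68

68
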